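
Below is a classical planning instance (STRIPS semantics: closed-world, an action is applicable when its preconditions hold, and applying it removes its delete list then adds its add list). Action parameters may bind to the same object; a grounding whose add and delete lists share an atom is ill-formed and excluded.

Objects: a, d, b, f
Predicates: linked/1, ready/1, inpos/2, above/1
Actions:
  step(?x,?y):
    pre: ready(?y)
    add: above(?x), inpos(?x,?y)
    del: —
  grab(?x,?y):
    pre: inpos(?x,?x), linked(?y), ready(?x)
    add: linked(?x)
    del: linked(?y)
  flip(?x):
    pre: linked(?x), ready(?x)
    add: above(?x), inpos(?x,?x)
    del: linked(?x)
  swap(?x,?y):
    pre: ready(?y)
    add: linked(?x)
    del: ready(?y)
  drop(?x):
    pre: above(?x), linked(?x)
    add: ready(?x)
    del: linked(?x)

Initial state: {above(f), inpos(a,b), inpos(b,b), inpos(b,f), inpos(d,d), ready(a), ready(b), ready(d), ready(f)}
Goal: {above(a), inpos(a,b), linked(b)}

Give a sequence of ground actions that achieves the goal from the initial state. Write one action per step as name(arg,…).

step(a,a); swap(b,a)

1. step(a,a)  →  {above(a), above(f), inpos(a,a), inpos(a,b), inpos(b,b), inpos(b,f), inpos(d,d), ready(a), ready(b), ready(d), ready(f)}
2. swap(b,a)  →  {above(a), above(f), inpos(a,a), inpos(a,b), inpos(b,b), inpos(b,f), inpos(d,d), linked(b), ready(b), ready(d), ready(f)}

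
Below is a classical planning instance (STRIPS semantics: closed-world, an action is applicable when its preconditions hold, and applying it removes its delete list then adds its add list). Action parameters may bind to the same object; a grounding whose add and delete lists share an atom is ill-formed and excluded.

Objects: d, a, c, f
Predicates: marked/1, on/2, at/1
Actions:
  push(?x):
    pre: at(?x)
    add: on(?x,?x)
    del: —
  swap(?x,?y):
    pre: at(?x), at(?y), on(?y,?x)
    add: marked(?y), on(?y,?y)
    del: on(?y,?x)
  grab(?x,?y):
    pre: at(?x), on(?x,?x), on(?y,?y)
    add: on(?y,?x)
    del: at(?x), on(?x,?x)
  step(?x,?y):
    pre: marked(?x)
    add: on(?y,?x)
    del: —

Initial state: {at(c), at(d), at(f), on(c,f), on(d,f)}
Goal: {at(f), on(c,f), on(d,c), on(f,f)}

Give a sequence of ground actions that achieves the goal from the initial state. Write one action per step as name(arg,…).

push(d); push(c); push(f); grab(c,d)

1. push(d)  →  {at(c), at(d), at(f), on(c,f), on(d,d), on(d,f)}
2. push(c)  →  {at(c), at(d), at(f), on(c,c), on(c,f), on(d,d), on(d,f)}
3. push(f)  →  {at(c), at(d), at(f), on(c,c), on(c,f), on(d,d), on(d,f), on(f,f)}
4. grab(c,d)  →  {at(d), at(f), on(c,f), on(d,c), on(d,d), on(d,f), on(f,f)}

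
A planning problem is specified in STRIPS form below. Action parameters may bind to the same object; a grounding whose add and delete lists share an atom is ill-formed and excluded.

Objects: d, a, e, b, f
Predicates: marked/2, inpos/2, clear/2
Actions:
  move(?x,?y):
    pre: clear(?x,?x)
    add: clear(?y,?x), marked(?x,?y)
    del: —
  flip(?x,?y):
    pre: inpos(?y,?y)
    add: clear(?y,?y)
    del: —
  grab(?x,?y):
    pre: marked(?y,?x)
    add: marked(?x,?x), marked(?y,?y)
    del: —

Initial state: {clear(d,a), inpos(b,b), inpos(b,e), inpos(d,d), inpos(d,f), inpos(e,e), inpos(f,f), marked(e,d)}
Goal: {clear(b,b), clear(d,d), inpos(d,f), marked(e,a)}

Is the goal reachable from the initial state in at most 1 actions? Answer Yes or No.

No

1. flip(d,d)  →  {clear(d,a), clear(d,d), inpos(b,b), inpos(b,e), inpos(d,d), inpos(d,f), inpos(e,e), inpos(f,f), marked(e,d)}
2. flip(d,e)  →  {clear(d,a), clear(d,d), clear(e,e), inpos(b,b), inpos(b,e), inpos(d,d), inpos(d,f), inpos(e,e), inpos(f,f), marked(e,d)}
3. move(e,a)  →  {clear(a,e), clear(d,a), clear(d,d), clear(e,e), inpos(b,b), inpos(b,e), inpos(d,d), inpos(d,f), inpos(e,e), inpos(f,f), marked(e,a), marked(e,d)}
4. flip(d,b)  →  {clear(a,e), clear(b,b), clear(d,a), clear(d,d), clear(e,e), inpos(b,b), inpos(b,e), inpos(d,d), inpos(d,f), inpos(e,e), inpos(f,f), marked(e,a), marked(e,d)}
optimal plan length = 4; 4 > 1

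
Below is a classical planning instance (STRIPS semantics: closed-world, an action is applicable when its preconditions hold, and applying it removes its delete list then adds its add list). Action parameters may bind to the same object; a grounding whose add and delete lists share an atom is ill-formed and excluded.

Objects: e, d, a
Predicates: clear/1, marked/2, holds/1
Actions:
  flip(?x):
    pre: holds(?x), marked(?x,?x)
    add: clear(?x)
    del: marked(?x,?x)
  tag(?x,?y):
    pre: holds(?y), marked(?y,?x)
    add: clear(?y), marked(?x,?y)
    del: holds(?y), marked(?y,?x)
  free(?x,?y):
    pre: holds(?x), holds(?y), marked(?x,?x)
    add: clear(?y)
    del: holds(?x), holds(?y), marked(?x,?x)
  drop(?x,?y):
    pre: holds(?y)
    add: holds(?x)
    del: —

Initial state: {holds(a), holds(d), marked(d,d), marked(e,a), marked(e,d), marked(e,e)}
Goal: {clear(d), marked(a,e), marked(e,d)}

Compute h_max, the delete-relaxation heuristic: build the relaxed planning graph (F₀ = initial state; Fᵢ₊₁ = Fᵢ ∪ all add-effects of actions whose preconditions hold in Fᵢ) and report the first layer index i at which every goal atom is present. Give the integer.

F0 = init (6 atoms)
F1 = F0 ∪ {clear(a), clear(d), holds(e)}  (9 atoms)
F2 = F1 ∪ {clear(e), marked(a,e), marked(d,e)}  (12 atoms)
goal ⊆ F2  ⇒  h_max = 2

2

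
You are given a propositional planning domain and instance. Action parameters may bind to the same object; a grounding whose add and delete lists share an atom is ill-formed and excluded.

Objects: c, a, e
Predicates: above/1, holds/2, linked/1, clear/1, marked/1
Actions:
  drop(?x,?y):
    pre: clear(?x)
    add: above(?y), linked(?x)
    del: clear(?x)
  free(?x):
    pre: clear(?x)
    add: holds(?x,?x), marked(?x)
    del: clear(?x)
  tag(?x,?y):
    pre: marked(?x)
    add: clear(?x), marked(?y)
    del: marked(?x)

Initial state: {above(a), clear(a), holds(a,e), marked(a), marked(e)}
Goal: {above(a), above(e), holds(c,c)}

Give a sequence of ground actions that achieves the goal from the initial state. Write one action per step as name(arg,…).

1. drop(a,e)  →  {above(a), above(e), holds(a,e), linked(a), marked(a), marked(e)}
2. tag(a,c)  →  {above(a), above(e), clear(a), holds(a,e), linked(a), marked(c), marked(e)}
3. tag(c,a)  →  {above(a), above(e), clear(a), clear(c), holds(a,e), linked(a), marked(a), marked(e)}
4. free(c)  →  {above(a), above(e), clear(a), holds(a,e), holds(c,c), linked(a), marked(a), marked(c), marked(e)}

drop(a,e); tag(a,c); tag(c,a); free(c)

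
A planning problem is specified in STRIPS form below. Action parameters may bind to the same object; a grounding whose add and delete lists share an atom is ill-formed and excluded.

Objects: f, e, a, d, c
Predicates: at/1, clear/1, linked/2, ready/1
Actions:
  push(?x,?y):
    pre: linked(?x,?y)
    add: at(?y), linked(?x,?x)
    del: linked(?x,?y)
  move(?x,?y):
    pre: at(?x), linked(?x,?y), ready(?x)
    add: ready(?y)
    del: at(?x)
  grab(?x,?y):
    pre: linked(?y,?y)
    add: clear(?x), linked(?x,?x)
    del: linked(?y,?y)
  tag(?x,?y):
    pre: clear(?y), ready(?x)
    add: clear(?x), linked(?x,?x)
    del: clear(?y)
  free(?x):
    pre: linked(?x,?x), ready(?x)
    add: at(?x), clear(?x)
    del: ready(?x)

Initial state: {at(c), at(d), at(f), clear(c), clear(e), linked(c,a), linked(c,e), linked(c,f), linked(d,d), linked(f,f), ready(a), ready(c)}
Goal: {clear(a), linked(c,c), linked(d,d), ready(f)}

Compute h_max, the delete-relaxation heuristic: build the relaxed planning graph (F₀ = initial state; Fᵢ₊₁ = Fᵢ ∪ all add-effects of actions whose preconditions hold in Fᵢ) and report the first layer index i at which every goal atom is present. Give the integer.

F0 = init (12 atoms)
F1 = F0 ∪ {at(a), at(e), clear(a), clear(d), clear(f), linked(a,a), linked(c,c), linked(e,e), ready(e), ready(f)}  (22 atoms)
goal ⊆ F1  ⇒  h_max = 1

1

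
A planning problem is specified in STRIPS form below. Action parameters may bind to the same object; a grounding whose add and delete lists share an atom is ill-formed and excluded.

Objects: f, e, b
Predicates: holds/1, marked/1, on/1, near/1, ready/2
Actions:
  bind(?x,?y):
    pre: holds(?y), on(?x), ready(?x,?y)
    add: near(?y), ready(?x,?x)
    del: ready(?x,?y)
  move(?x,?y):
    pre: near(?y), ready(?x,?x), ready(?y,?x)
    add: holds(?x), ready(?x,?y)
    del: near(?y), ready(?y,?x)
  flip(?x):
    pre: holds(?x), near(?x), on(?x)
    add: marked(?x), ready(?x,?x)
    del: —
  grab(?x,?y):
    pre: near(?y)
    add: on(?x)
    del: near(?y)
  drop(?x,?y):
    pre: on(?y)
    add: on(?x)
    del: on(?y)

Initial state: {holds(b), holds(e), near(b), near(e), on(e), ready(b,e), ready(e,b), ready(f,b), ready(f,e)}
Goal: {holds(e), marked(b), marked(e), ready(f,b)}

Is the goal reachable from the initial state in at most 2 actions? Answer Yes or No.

No

1. flip(e)  →  {holds(b), holds(e), marked(e), near(b), near(e), on(e), ready(b,e), ready(e,b), ready(e,e), ready(f,b), ready(f,e)}
2. grab(b,e)  →  {holds(b), holds(e), marked(e), near(b), on(b), on(e), ready(b,e), ready(e,b), ready(e,e), ready(f,b), ready(f,e)}
3. flip(b)  →  {holds(b), holds(e), marked(b), marked(e), near(b), on(b), on(e), ready(b,b), ready(b,e), ready(e,b), ready(e,e), ready(f,b), ready(f,e)}
optimal plan length = 3; 3 > 2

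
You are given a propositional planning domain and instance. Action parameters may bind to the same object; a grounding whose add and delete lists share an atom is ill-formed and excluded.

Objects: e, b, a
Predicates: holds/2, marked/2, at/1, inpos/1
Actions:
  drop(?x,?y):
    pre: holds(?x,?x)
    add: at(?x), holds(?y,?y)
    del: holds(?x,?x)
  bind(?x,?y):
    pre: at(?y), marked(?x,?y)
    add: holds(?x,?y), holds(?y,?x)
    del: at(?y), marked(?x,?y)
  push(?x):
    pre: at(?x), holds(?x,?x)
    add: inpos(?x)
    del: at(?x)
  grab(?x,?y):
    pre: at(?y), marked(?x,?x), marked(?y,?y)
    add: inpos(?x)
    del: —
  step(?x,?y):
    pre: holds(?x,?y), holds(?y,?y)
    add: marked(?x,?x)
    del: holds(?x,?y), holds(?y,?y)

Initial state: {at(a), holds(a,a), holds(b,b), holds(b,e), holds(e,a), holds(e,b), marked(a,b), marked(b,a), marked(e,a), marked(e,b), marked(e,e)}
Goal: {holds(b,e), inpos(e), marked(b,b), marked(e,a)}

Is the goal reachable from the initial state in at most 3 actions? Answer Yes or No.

1. step(b,b)  →  {at(a), holds(a,a), holds(b,e), holds(e,a), holds(e,b), marked(a,b), marked(b,a), marked(b,b), marked(e,a), marked(e,b), marked(e,e)}
2. step(a,a)  →  {at(a), holds(b,e), holds(e,a), holds(e,b), marked(a,a), marked(a,b), marked(b,a), marked(b,b), marked(e,a), marked(e,b), marked(e,e)}
3. grab(e,a)  →  {at(a), holds(b,e), holds(e,a), holds(e,b), inpos(e), marked(a,a), marked(a,b), marked(b,a), marked(b,b), marked(e,a), marked(e,b), marked(e,e)}
optimal plan length = 3; 3 ≤ 3

Yes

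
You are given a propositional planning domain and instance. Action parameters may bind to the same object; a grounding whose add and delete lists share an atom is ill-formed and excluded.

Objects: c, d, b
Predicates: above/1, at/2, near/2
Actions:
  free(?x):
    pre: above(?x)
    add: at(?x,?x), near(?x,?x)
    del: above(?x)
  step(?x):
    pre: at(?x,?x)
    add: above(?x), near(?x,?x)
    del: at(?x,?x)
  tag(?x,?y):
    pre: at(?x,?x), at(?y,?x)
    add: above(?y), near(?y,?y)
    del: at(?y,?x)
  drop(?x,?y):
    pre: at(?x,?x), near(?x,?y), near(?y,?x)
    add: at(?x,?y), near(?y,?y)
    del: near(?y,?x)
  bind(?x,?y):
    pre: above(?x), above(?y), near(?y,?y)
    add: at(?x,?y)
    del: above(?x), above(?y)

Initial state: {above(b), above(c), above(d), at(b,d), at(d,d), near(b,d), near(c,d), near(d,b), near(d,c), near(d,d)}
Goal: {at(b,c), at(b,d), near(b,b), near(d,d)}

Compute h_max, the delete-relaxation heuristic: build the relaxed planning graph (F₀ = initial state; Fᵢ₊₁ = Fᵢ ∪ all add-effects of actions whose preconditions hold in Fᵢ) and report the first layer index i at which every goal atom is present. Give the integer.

2

F0 = init (10 atoms)
F1 = F0 ∪ {at(b,b), at(c,c), at(c,d), at(d,b), at(d,c), near(b,b), near(c,c)}  (17 atoms)
F2 = F1 ∪ {at(b,c), at(c,b)}  (19 atoms)
goal ⊆ F2  ⇒  h_max = 2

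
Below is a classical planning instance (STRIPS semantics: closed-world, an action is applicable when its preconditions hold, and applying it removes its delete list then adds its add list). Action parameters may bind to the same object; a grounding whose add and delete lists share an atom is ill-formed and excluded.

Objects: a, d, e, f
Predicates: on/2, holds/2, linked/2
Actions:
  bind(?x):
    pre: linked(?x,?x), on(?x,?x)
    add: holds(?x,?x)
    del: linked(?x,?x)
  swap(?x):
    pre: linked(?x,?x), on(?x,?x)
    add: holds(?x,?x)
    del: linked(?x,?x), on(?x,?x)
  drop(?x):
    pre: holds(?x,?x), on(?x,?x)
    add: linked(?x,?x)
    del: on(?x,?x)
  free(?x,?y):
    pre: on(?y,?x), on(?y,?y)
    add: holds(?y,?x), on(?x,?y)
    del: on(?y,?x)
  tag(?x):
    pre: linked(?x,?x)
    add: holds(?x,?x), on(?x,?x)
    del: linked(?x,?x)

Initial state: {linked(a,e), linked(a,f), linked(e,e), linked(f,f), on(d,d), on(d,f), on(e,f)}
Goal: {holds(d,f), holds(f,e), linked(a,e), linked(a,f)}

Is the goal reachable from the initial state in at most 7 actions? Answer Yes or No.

1. free(f,d)  →  {holds(d,f), linked(a,e), linked(a,f), linked(e,e), linked(f,f), on(d,d), on(e,f), on(f,d)}
2. tag(e)  →  {holds(d,f), holds(e,e), linked(a,e), linked(a,f), linked(f,f), on(d,d), on(e,e), on(e,f), on(f,d)}
3. free(f,e)  →  {holds(d,f), holds(e,e), holds(e,f), linked(a,e), linked(a,f), linked(f,f), on(d,d), on(e,e), on(f,d), on(f,e)}
4. tag(f)  →  {holds(d,f), holds(e,e), holds(e,f), holds(f,f), linked(a,e), linked(a,f), on(d,d), on(e,e), on(f,d), on(f,e), on(f,f)}
5. free(e,f)  →  {holds(d,f), holds(e,e), holds(e,f), holds(f,e), holds(f,f), linked(a,e), linked(a,f), on(d,d), on(e,e), on(e,f), on(f,d), on(f,f)}
optimal plan length = 5; 5 ≤ 7

Yes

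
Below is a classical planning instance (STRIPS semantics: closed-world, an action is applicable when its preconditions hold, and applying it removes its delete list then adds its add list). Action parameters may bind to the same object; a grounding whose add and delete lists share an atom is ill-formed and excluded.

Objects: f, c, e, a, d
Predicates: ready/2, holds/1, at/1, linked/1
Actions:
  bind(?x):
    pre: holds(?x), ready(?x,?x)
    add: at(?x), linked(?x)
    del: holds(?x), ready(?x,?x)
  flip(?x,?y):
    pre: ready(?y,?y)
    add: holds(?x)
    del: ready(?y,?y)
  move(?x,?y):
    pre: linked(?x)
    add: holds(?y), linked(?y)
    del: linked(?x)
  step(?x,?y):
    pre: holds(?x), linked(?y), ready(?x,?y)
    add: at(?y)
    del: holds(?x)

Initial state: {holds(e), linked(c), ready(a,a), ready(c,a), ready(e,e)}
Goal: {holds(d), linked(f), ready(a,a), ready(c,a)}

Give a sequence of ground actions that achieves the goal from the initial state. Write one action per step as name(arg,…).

flip(d,e); move(c,f)

1. flip(d,e)  →  {holds(d), holds(e), linked(c), ready(a,a), ready(c,a)}
2. move(c,f)  →  {holds(d), holds(e), holds(f), linked(f), ready(a,a), ready(c,a)}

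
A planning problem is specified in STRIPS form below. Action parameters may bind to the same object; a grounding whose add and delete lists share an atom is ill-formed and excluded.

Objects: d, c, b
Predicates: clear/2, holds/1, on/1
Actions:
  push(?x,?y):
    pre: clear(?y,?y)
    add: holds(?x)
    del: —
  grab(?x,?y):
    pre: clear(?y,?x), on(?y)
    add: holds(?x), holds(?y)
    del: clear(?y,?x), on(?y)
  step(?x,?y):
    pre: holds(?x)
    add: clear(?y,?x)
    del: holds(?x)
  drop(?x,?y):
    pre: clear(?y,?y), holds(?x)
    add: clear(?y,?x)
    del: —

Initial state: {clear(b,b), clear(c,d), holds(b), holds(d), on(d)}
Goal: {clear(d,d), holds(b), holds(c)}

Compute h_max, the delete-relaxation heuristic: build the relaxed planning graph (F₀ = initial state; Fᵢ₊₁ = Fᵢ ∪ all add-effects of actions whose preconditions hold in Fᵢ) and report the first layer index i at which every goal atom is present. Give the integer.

1

F0 = init (5 atoms)
F1 = F0 ∪ {clear(b,d), clear(c,b), clear(d,b), clear(d,d), holds(c)}  (10 atoms)
goal ⊆ F1  ⇒  h_max = 1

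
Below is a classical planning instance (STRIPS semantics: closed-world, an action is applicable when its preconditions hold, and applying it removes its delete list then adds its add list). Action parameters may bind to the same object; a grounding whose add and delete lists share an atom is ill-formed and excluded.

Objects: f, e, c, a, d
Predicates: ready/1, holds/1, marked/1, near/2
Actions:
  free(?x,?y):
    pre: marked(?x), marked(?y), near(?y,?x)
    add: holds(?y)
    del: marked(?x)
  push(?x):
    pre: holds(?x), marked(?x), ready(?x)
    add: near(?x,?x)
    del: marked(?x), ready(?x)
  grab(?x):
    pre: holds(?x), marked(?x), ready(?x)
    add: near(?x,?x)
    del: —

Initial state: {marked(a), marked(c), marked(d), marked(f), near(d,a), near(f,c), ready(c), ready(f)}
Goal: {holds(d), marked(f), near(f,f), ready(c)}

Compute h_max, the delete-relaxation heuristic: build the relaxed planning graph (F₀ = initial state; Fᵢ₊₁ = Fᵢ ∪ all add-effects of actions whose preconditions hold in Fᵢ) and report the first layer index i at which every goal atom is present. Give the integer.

2

F0 = init (8 atoms)
F1 = F0 ∪ {holds(d), holds(f)}  (10 atoms)
F2 = F1 ∪ {near(f,f)}  (11 atoms)
goal ⊆ F2  ⇒  h_max = 2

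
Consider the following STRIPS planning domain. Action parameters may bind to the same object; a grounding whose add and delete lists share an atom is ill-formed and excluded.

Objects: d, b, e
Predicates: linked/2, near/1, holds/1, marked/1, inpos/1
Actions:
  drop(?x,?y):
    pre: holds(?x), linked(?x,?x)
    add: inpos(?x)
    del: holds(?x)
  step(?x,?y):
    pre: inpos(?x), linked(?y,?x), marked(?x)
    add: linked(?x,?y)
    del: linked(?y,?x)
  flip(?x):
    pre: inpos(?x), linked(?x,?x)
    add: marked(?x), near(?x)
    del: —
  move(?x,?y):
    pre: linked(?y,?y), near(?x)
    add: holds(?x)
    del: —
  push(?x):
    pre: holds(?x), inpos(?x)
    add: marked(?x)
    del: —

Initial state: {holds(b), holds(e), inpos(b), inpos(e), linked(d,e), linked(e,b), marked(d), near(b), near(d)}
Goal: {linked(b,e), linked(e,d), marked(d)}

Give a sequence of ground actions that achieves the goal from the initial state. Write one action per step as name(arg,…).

1. push(b)  →  {holds(b), holds(e), inpos(b), inpos(e), linked(d,e), linked(e,b), marked(b), marked(d), near(b), near(d)}
2. step(b,e)  →  {holds(b), holds(e), inpos(b), inpos(e), linked(b,e), linked(d,e), marked(b), marked(d), near(b), near(d)}
3. push(e)  →  {holds(b), holds(e), inpos(b), inpos(e), linked(b,e), linked(d,e), marked(b), marked(d), marked(e), near(b), near(d)}
4. step(e,d)  →  {holds(b), holds(e), inpos(b), inpos(e), linked(b,e), linked(e,d), marked(b), marked(d), marked(e), near(b), near(d)}

push(b); step(b,e); push(e); step(e,d)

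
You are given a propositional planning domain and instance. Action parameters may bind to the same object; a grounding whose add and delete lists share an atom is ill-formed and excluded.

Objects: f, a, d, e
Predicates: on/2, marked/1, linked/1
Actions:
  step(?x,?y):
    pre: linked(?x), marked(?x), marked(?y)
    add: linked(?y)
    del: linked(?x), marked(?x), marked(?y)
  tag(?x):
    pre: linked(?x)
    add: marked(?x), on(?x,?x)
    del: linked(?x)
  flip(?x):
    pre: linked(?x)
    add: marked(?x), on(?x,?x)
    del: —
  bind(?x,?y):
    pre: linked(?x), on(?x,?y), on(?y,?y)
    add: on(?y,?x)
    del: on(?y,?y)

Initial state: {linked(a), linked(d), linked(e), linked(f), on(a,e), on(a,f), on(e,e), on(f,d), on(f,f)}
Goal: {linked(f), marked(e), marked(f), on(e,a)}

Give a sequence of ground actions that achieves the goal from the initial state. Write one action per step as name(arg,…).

1. tag(e)  →  {linked(a), linked(d), linked(f), marked(e), on(a,e), on(a,f), on(e,e), on(f,d), on(f,f)}
2. flip(f)  →  {linked(a), linked(d), linked(f), marked(e), marked(f), on(a,e), on(a,f), on(e,e), on(f,d), on(f,f)}
3. bind(a,e)  →  {linked(a), linked(d), linked(f), marked(e), marked(f), on(a,e), on(a,f), on(e,a), on(f,d), on(f,f)}

tag(e); flip(f); bind(a,e)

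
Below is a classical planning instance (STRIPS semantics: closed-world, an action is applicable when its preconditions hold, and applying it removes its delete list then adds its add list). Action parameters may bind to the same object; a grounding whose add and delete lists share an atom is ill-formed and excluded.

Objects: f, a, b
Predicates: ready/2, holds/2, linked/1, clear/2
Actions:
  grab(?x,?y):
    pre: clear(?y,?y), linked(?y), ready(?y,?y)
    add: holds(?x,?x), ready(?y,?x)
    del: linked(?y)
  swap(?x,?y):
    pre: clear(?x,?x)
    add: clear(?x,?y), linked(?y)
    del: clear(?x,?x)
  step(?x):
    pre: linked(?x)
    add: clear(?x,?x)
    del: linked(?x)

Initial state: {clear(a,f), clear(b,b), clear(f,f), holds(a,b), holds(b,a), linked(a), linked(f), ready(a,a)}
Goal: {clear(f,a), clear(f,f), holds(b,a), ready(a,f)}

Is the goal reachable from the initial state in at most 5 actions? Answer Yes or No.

Yes

1. step(a)  →  {clear(a,a), clear(a,f), clear(b,b), clear(f,f), holds(a,b), holds(b,a), linked(f), ready(a,a)}
2. swap(f,a)  →  {clear(a,a), clear(a,f), clear(b,b), clear(f,a), holds(a,b), holds(b,a), linked(a), linked(f), ready(a,a)}
3. grab(f,a)  →  {clear(a,a), clear(a,f), clear(b,b), clear(f,a), holds(a,b), holds(b,a), holds(f,f), linked(f), ready(a,a), ready(a,f)}
4. step(f)  →  {clear(a,a), clear(a,f), clear(b,b), clear(f,a), clear(f,f), holds(a,b), holds(b,a), holds(f,f), ready(a,a), ready(a,f)}
optimal plan length = 4; 4 ≤ 5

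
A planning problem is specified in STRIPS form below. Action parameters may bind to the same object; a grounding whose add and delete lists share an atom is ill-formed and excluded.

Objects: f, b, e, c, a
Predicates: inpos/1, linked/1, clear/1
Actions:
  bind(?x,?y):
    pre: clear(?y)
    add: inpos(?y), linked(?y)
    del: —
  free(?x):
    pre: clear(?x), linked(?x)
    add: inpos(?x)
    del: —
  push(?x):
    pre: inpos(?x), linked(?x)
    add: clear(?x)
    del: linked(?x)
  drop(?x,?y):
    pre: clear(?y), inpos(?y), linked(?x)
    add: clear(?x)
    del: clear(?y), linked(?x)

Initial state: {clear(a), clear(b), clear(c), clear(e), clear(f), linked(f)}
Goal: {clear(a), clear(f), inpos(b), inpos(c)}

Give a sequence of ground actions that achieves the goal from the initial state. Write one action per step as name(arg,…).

1. bind(f,b)  →  {clear(a), clear(b), clear(c), clear(e), clear(f), inpos(b), linked(b), linked(f)}
2. bind(f,c)  →  {clear(a), clear(b), clear(c), clear(e), clear(f), inpos(b), inpos(c), linked(b), linked(c), linked(f)}

bind(f,b); bind(f,c)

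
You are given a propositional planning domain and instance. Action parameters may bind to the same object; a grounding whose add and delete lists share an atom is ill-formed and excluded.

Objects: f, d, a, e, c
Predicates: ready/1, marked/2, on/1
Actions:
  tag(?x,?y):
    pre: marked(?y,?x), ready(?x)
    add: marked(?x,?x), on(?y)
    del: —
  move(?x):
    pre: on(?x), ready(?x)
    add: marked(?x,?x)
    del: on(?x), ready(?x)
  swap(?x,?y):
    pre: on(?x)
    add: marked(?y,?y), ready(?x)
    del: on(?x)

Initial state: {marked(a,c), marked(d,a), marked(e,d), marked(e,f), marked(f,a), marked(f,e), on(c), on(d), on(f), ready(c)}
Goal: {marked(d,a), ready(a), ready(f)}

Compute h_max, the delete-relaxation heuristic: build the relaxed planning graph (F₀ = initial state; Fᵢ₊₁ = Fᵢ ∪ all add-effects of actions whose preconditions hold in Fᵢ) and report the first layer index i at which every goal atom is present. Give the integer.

2

F0 = init (10 atoms)
F1 = F0 ∪ {marked(a,a), marked(c,c), marked(d,d), marked(e,e), marked(f,f), on(a), ready(d), ready(f)}  (18 atoms)
F2 = F1 ∪ {on(e), ready(a)}  (20 atoms)
goal ⊆ F2  ⇒  h_max = 2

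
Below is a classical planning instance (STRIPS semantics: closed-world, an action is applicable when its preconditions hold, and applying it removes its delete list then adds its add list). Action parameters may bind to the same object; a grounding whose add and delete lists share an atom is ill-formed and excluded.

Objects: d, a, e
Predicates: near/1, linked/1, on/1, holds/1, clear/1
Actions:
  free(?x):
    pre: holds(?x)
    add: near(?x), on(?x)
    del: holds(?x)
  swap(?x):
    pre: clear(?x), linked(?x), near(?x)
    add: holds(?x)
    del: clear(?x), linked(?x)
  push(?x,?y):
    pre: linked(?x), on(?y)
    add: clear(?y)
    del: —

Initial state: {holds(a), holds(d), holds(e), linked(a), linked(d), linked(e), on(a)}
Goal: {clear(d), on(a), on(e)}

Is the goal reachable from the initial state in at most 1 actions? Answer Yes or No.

No

1. free(d)  →  {holds(a), holds(e), linked(a), linked(d), linked(e), near(d), on(a), on(d)}
2. free(e)  →  {holds(a), linked(a), linked(d), linked(e), near(d), near(e), on(a), on(d), on(e)}
3. push(d,d)  →  {clear(d), holds(a), linked(a), linked(d), linked(e), near(d), near(e), on(a), on(d), on(e)}
optimal plan length = 3; 3 > 1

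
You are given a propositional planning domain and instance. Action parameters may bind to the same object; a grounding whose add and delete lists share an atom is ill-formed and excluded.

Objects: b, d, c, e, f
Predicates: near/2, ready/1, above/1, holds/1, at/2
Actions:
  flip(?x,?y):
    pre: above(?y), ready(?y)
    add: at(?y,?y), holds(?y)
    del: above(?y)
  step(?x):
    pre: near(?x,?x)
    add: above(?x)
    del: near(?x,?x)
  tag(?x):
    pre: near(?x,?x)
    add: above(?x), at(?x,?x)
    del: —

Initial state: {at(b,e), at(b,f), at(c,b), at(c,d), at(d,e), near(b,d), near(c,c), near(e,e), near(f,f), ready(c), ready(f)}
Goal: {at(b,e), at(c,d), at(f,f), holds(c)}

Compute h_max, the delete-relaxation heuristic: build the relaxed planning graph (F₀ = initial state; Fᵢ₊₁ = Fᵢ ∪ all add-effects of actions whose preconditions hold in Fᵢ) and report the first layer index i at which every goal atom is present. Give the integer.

2

F0 = init (11 atoms)
F1 = F0 ∪ {above(c), above(e), above(f), at(c,c), at(e,e), at(f,f)}  (17 atoms)
F2 = F1 ∪ {holds(c), holds(f)}  (19 atoms)
goal ⊆ F2  ⇒  h_max = 2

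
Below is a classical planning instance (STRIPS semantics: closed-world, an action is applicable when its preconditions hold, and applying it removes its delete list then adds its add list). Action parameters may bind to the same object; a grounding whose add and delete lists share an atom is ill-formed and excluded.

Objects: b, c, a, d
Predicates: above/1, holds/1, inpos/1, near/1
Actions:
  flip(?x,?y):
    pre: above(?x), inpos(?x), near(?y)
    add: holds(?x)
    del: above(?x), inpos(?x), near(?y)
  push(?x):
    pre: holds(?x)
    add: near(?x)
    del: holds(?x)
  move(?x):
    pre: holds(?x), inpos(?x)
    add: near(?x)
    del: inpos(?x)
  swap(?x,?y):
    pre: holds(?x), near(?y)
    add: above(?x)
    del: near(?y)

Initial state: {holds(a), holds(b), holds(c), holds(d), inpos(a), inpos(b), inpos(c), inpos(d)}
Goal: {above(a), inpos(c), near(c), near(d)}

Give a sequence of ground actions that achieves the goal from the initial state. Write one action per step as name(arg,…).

push(b); push(c); push(d); swap(a,b)

1. push(b)  →  {holds(a), holds(c), holds(d), inpos(a), inpos(b), inpos(c), inpos(d), near(b)}
2. push(c)  →  {holds(a), holds(d), inpos(a), inpos(b), inpos(c), inpos(d), near(b), near(c)}
3. push(d)  →  {holds(a), inpos(a), inpos(b), inpos(c), inpos(d), near(b), near(c), near(d)}
4. swap(a,b)  →  {above(a), holds(a), inpos(a), inpos(b), inpos(c), inpos(d), near(c), near(d)}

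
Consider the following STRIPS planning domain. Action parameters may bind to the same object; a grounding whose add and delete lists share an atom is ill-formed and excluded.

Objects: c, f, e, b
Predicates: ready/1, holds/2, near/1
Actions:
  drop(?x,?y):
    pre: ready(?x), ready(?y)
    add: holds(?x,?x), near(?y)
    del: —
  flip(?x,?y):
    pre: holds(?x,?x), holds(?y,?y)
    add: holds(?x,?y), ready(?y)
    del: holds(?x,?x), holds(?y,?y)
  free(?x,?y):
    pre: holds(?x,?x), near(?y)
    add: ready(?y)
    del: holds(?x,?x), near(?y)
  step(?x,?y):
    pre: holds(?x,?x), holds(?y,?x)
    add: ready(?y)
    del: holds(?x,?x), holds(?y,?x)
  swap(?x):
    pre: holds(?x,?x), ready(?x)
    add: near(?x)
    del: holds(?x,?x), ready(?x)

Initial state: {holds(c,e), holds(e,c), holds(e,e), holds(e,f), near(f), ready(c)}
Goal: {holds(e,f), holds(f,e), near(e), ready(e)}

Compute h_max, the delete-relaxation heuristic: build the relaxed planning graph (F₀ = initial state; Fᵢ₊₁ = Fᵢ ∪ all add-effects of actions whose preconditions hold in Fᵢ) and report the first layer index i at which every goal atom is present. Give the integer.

F0 = init (6 atoms)
F1 = F0 ∪ {holds(c,c), near(c), ready(e), ready(f)}  (10 atoms)
F2 = F1 ∪ {holds(f,f), near(e)}  (12 atoms)
F3 = F2 ∪ {holds(c,f), holds(f,c), holds(f,e)}  (15 atoms)
goal ⊆ F3  ⇒  h_max = 3

3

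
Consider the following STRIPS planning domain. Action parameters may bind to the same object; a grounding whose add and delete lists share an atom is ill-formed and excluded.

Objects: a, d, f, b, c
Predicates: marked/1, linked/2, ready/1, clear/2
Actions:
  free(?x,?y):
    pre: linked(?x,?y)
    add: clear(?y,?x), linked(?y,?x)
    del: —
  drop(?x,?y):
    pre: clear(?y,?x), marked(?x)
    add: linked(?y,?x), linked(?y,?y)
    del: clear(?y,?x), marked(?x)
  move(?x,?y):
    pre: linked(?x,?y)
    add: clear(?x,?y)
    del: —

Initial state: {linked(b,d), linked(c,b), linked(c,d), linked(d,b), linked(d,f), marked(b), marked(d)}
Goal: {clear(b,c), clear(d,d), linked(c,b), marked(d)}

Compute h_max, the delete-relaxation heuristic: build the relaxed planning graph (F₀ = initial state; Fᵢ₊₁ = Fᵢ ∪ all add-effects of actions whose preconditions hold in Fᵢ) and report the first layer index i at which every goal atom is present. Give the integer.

F0 = init (7 atoms)
F1 = F0 ∪ {clear(b,c), clear(b,d), clear(c,b), clear(c,d), clear(d,b), clear(d,c), clear(d,f), clear(f,d), linked(b,c), linked(d,c), linked(f,d)}  (18 atoms)
F2 = F1 ∪ {linked(b,b), linked(c,c), linked(d,d), linked(f,f)}  (22 atoms)
F3 = F2 ∪ {clear(b,b), clear(c,c), clear(d,d), clear(f,f)}  (26 atoms)
goal ⊆ F3  ⇒  h_max = 3

3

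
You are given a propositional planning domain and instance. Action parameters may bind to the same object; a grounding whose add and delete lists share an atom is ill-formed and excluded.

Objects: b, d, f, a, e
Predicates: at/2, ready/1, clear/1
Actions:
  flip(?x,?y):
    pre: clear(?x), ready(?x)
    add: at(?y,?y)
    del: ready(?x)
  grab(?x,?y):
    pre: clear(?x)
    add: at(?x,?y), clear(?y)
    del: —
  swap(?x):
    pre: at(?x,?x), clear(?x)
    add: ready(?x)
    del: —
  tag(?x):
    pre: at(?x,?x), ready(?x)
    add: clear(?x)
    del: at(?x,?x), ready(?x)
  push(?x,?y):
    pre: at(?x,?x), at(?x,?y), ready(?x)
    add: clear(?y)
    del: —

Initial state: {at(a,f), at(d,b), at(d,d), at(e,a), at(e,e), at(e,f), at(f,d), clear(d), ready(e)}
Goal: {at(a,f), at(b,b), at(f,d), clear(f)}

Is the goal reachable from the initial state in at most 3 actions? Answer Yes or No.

Yes

1. grab(d,b)  →  {at(a,f), at(d,b), at(d,d), at(e,a), at(e,e), at(e,f), at(f,d), clear(b), clear(d), ready(e)}
2. grab(b,b)  →  {at(a,f), at(b,b), at(d,b), at(d,d), at(e,a), at(e,e), at(e,f), at(f,d), clear(b), clear(d), ready(e)}
3. grab(b,f)  →  {at(a,f), at(b,b), at(b,f), at(d,b), at(d,d), at(e,a), at(e,e), at(e,f), at(f,d), clear(b), clear(d), clear(f), ready(e)}
optimal plan length = 3; 3 ≤ 3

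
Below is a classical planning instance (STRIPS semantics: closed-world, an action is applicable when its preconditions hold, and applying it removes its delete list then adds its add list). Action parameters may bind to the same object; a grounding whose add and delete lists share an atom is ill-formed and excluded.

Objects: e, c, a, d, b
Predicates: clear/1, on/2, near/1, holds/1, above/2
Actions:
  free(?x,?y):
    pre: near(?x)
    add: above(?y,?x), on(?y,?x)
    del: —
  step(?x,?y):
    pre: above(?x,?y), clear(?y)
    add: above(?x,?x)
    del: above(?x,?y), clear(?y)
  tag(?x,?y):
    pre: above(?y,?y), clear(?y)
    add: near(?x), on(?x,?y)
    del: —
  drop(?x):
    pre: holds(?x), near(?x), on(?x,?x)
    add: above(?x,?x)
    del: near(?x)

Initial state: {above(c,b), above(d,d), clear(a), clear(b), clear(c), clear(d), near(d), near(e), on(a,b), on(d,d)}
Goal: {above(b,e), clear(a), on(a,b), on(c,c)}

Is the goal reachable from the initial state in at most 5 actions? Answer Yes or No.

Yes

1. free(e,b)  →  {above(b,e), above(c,b), above(d,d), clear(a), clear(b), clear(c), clear(d), near(d), near(e), on(a,b), on(b,e), on(d,d)}
2. step(c,b)  →  {above(b,e), above(c,c), above(d,d), clear(a), clear(c), clear(d), near(d), near(e), on(a,b), on(b,e), on(d,d)}
3. tag(c,c)  →  {above(b,e), above(c,c), above(d,d), clear(a), clear(c), clear(d), near(c), near(d), near(e), on(a,b), on(b,e), on(c,c), on(d,d)}
optimal plan length = 3; 3 ≤ 5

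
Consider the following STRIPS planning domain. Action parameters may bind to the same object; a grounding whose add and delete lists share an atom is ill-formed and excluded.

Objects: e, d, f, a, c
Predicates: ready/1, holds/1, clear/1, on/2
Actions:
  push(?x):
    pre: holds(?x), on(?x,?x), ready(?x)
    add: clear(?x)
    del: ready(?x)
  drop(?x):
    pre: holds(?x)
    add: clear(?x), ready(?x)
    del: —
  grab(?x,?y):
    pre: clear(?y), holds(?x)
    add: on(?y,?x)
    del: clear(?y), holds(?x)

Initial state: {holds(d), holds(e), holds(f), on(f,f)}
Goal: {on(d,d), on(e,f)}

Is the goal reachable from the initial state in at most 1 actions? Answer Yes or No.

No

1. drop(e)  →  {clear(e), holds(d), holds(e), holds(f), on(f,f), ready(e)}
2. drop(d)  →  {clear(d), clear(e), holds(d), holds(e), holds(f), on(f,f), ready(d), ready(e)}
3. grab(d,d)  →  {clear(e), holds(e), holds(f), on(d,d), on(f,f), ready(d), ready(e)}
4. grab(f,e)  →  {holds(e), on(d,d), on(e,f), on(f,f), ready(d), ready(e)}
optimal plan length = 4; 4 > 1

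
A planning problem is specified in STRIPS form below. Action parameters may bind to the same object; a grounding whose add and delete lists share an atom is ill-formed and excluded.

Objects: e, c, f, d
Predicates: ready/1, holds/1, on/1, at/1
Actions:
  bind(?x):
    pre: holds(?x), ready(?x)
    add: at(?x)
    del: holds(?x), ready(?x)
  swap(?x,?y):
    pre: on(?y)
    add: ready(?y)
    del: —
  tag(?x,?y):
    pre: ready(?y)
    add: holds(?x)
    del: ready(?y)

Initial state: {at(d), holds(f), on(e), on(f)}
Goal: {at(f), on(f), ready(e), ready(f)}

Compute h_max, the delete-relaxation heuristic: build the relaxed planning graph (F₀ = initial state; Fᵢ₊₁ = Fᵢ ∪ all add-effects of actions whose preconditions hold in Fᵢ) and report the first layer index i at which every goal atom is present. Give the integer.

2

F0 = init (4 atoms)
F1 = F0 ∪ {ready(e), ready(f)}  (6 atoms)
F2 = F1 ∪ {at(f), holds(c), holds(d), holds(e)}  (10 atoms)
goal ⊆ F2  ⇒  h_max = 2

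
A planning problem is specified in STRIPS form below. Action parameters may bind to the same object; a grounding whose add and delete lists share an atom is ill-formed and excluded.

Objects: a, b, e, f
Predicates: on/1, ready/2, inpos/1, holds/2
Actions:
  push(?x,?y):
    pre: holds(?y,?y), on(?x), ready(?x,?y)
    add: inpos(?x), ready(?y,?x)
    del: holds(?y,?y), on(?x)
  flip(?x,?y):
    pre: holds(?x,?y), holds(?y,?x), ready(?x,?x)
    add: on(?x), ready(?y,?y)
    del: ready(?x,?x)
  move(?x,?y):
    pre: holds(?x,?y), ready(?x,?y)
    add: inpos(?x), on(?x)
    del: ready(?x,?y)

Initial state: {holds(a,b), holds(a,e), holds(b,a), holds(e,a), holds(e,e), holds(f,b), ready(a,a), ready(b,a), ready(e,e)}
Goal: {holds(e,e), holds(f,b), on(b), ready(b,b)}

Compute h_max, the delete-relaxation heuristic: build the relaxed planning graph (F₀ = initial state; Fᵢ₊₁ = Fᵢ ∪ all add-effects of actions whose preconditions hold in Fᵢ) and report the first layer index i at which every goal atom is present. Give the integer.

F0 = init (9 atoms)
F1 = F0 ∪ {inpos(b), inpos(e), on(a), on(b), on(e), ready(b,b)}  (15 atoms)
goal ⊆ F1  ⇒  h_max = 1

1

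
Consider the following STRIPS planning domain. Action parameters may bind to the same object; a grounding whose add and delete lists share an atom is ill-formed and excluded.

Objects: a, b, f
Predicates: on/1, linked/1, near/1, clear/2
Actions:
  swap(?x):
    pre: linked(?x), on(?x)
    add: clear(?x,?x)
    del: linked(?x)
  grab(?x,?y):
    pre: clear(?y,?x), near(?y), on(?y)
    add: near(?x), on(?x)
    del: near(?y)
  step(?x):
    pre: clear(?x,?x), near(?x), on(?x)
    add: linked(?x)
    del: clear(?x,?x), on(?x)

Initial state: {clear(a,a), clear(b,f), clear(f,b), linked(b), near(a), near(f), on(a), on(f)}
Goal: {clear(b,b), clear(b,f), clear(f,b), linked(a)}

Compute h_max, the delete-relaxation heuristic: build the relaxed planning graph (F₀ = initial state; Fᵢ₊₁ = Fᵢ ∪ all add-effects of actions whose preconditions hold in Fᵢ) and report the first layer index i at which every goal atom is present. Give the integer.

2

F0 = init (8 atoms)
F1 = F0 ∪ {linked(a), near(b), on(b)}  (11 atoms)
F2 = F1 ∪ {clear(b,b)}  (12 atoms)
goal ⊆ F2  ⇒  h_max = 2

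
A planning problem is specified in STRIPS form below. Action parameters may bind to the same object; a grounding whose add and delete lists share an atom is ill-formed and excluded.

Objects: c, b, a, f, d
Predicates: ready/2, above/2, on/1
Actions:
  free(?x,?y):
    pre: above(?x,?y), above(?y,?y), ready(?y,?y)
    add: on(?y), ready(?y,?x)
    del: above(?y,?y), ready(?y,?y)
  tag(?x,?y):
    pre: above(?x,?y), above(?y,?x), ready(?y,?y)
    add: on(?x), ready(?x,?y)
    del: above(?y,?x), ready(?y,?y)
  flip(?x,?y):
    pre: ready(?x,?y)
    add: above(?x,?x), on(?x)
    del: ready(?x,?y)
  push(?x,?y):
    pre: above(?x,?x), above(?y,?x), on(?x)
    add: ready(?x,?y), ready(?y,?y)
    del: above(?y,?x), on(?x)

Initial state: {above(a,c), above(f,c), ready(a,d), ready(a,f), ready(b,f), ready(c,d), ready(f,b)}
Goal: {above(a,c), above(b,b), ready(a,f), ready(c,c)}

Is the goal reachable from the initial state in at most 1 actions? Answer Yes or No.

No

1. flip(c,d)  →  {above(a,c), above(c,c), above(f,c), on(c), ready(a,d), ready(a,f), ready(b,f), ready(f,b)}
2. flip(b,f)  →  {above(a,c), above(b,b), above(c,c), above(f,c), on(b), on(c), ready(a,d), ready(a,f), ready(f,b)}
3. push(c,c)  →  {above(a,c), above(b,b), above(f,c), on(b), ready(a,d), ready(a,f), ready(c,c), ready(f,b)}
optimal plan length = 3; 3 > 1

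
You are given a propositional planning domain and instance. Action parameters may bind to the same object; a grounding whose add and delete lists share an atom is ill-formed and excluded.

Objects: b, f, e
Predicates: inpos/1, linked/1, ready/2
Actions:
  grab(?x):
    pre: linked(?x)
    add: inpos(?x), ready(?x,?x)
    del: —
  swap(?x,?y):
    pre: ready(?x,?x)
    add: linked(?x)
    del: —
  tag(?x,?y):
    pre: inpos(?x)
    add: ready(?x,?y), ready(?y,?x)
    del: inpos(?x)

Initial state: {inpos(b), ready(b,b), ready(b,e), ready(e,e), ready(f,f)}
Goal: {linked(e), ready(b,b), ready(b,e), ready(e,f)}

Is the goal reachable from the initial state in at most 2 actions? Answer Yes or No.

1. swap(e,b)  →  {inpos(b), linked(e), ready(b,b), ready(b,e), ready(e,e), ready(f,f)}
2. grab(e)  →  {inpos(b), inpos(e), linked(e), ready(b,b), ready(b,e), ready(e,e), ready(f,f)}
3. tag(e,f)  →  {inpos(b), linked(e), ready(b,b), ready(b,e), ready(e,e), ready(e,f), ready(f,e), ready(f,f)}
optimal plan length = 3; 3 > 2

No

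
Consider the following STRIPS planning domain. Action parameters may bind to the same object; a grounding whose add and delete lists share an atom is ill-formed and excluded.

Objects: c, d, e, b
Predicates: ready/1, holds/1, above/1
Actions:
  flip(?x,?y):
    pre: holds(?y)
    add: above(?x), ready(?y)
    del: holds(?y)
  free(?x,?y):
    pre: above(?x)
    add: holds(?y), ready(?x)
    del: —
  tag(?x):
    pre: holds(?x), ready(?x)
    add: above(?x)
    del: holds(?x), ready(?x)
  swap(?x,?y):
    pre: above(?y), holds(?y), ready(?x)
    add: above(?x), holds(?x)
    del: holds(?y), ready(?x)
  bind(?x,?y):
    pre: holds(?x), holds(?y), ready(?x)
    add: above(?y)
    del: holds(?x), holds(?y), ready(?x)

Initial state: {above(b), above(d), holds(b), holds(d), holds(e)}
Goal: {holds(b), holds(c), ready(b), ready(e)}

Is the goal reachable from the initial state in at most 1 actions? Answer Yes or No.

No

1. flip(c,e)  →  {above(b), above(c), above(d), holds(b), holds(d), ready(e)}
2. free(b,c)  →  {above(b), above(c), above(d), holds(b), holds(c), holds(d), ready(b), ready(e)}
optimal plan length = 2; 2 > 1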